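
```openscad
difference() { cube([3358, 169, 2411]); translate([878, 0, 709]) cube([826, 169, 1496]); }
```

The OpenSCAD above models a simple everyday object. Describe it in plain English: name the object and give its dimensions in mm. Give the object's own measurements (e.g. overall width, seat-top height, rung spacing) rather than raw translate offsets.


A wall 3358 mm long (x), 169 mm thick (y), 2411 mm tall, with a rectangular window opening cut through it. The opening is 826 mm wide and 1496 mm tall; its sill is at z = 709 mm and its near (−x) edge is 878 mm from the wall's −x end. The opening passes through the full wall thickness.


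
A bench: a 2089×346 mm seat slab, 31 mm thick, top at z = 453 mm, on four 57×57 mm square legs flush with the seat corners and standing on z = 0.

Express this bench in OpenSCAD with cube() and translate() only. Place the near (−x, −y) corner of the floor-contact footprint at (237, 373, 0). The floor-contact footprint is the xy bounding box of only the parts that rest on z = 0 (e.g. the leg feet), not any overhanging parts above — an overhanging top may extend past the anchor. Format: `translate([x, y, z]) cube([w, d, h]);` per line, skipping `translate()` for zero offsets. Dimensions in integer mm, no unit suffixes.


translate([237, 373, 422]) cube([2089, 346, 31]);
translate([237, 373, 0]) cube([57, 57, 422]);
translate([237, 662, 0]) cube([57, 57, 422]);
translate([2269, 373, 0]) cube([57, 57, 422]);
translate([2269, 662, 0]) cube([57, 57, 422]);


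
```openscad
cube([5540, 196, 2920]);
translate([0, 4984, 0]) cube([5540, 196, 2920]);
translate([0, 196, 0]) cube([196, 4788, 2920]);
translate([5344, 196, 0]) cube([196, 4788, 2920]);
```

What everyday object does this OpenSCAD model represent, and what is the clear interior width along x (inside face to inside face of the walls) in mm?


A house (or room) frame. The interior width is 5148 mm.

Four 2920 mm walls enclosing a rectangle with no floor or roof — a room or house frame. Outside width is 5540 mm and wall thickness is 196 mm, so the interior width is 5540 − 2 × 196 = 5148 mm.


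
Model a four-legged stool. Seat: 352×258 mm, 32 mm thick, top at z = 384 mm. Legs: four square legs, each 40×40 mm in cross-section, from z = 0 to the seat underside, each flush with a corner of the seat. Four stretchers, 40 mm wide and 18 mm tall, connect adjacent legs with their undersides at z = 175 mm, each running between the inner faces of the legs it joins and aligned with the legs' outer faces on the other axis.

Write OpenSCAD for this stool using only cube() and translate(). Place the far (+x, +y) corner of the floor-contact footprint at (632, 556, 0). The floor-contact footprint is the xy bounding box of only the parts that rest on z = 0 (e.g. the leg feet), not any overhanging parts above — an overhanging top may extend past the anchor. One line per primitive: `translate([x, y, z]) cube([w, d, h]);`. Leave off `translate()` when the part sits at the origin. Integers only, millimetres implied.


translate([280, 298, 352]) cube([352, 258, 32]);
translate([280, 298, 0]) cube([40, 40, 352]);
translate([592, 298, 0]) cube([40, 40, 352]);
translate([280, 516, 0]) cube([40, 40, 352]);
translate([592, 516, 0]) cube([40, 40, 352]);
translate([320, 298, 175]) cube([272, 40, 18]);
translate([320, 516, 175]) cube([272, 40, 18]);
translate([280, 338, 175]) cube([40, 178, 18]);
translate([592, 338, 175]) cube([40, 178, 18]);


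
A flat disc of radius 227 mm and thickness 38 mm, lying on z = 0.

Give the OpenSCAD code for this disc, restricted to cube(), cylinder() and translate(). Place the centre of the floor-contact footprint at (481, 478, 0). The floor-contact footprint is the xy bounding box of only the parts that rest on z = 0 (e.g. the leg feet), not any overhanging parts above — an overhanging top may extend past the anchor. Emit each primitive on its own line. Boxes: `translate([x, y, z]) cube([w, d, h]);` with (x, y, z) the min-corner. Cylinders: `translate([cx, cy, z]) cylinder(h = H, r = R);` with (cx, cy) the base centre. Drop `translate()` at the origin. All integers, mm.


translate([481, 478, 0]) cylinder(h = 38, r = 227);


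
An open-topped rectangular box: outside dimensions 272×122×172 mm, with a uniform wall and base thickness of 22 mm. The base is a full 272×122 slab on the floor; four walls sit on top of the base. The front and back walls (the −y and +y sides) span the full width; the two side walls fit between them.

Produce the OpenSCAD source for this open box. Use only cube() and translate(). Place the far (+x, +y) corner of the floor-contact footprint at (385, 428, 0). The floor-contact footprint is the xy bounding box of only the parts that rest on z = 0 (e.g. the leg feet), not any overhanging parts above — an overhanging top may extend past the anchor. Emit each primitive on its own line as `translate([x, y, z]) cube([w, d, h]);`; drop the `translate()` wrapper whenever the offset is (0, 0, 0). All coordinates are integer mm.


translate([113, 306, 0]) cube([272, 122, 22]);
translate([113, 306, 22]) cube([272, 22, 150]);
translate([113, 406, 22]) cube([272, 22, 150]);
translate([113, 328, 22]) cube([22, 78, 150]);
translate([363, 328, 22]) cube([22, 78, 150]);


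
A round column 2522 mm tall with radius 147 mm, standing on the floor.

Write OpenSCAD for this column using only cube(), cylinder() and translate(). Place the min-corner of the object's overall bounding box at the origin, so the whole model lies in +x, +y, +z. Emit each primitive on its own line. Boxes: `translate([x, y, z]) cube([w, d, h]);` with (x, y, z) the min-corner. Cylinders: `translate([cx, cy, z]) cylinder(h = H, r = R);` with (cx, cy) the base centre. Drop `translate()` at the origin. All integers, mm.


translate([147, 147, 0]) cylinder(h = 2522, r = 147);


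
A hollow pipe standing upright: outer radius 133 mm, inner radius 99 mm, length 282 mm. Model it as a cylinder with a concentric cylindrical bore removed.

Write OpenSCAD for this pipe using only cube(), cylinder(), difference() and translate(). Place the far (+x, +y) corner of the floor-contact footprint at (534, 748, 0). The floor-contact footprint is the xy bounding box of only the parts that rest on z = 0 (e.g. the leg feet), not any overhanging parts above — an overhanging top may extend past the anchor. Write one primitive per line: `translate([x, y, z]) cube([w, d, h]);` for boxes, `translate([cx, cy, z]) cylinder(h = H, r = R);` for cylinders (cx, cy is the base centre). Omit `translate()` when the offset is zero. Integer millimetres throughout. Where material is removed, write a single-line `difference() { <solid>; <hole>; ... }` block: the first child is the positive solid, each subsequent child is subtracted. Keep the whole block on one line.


difference() { translate([401, 615, 0]) cylinder(h = 282, r = 133); translate([401, 615, 0]) cylinder(h = 282, r = 99); }


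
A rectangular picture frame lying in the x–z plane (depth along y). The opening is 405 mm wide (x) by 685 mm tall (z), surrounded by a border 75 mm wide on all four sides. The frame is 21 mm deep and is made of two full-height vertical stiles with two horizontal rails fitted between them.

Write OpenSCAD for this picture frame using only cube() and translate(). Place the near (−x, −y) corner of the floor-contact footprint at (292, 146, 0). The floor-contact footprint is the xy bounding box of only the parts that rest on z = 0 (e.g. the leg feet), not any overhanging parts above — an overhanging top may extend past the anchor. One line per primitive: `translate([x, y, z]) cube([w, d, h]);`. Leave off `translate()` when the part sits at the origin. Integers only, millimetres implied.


translate([292, 146, 0]) cube([75, 21, 835]);
translate([772, 146, 0]) cube([75, 21, 835]);
translate([367, 146, 0]) cube([405, 21, 75]);
translate([367, 146, 760]) cube([405, 21, 75]);


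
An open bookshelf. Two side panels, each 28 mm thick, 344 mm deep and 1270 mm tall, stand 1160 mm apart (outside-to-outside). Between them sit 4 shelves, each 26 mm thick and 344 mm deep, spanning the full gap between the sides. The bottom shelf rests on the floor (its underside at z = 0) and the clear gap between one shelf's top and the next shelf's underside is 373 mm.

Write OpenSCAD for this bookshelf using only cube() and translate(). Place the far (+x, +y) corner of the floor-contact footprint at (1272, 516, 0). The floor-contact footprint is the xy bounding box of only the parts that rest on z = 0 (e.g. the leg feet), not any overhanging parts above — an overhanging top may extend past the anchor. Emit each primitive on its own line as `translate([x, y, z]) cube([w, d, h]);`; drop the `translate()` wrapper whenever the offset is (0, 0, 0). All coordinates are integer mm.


translate([112, 172, 0]) cube([28, 344, 1270]);
translate([1244, 172, 0]) cube([28, 344, 1270]);
translate([140, 172, 0]) cube([1104, 344, 26]);
translate([140, 172, 399]) cube([1104, 344, 26]);
translate([140, 172, 798]) cube([1104, 344, 26]);
translate([140, 172, 1197]) cube([1104, 344, 26]);


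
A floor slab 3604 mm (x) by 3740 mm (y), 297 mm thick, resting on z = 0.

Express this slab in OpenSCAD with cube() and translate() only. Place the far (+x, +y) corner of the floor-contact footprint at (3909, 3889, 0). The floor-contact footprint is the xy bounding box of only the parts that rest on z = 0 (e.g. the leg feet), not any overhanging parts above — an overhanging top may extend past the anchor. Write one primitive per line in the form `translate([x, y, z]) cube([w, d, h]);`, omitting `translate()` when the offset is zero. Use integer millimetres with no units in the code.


translate([305, 149, 0]) cube([3604, 3740, 297]);


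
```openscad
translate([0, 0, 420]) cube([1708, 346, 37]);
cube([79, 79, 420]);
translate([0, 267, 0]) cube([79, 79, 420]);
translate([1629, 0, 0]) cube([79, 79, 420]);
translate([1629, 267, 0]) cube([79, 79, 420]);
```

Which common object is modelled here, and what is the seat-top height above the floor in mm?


A bench. The seat-top height is 457 mm.

A long slab on four corner posts — a bench. The slab sits at z = 420 with thickness 37, so the top is 420 + 37 = 457 mm.


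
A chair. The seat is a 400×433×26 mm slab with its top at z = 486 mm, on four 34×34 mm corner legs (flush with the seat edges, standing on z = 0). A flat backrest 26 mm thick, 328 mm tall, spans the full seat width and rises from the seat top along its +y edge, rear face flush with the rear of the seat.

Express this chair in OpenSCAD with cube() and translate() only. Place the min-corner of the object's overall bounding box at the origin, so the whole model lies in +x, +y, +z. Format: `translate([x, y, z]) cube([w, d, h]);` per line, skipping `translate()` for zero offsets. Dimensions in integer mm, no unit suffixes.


translate([0, 0, 460]) cube([400, 433, 26]);
cube([34, 34, 460]);
translate([366, 0, 0]) cube([34, 34, 460]);
translate([0, 399, 0]) cube([34, 34, 460]);
translate([366, 399, 0]) cube([34, 34, 460]);
translate([0, 407, 486]) cube([400, 26, 328]);


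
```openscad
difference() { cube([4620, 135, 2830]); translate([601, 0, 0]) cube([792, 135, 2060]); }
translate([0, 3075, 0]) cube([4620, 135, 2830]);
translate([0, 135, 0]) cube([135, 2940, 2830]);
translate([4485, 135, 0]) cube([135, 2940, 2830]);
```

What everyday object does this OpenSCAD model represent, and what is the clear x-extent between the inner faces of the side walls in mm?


A single room. The interior width is 4350 mm.

Four walls enclosing a rectangle with a door in the front wall — a room. Outside width 4620 minus two 135 mm walls gives 4350 mm.


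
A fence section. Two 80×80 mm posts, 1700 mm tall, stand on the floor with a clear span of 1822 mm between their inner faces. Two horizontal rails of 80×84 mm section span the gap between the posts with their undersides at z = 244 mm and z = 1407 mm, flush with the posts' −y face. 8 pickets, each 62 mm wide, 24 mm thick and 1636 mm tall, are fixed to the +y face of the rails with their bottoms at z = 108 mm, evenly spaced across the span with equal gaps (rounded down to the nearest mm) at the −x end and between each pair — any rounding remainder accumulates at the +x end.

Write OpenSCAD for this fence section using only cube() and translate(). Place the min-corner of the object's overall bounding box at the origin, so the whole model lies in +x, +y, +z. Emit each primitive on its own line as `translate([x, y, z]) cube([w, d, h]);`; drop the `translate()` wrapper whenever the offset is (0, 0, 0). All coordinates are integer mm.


cube([80, 80, 1700]);
translate([1902, 0, 0]) cube([80, 80, 1700]);
translate([80, 0, 244]) cube([1822, 80, 84]);
translate([80, 0, 1407]) cube([1822, 80, 84]);
translate([227, 80, 108]) cube([62, 24, 1636]);
translate([436, 80, 108]) cube([62, 24, 1636]);
translate([645, 80, 108]) cube([62, 24, 1636]);
translate([854, 80, 108]) cube([62, 24, 1636]);
translate([1063, 80, 108]) cube([62, 24, 1636]);
translate([1272, 80, 108]) cube([62, 24, 1636]);
translate([1481, 80, 108]) cube([62, 24, 1636]);
translate([1690, 80, 108]) cube([62, 24, 1636]);


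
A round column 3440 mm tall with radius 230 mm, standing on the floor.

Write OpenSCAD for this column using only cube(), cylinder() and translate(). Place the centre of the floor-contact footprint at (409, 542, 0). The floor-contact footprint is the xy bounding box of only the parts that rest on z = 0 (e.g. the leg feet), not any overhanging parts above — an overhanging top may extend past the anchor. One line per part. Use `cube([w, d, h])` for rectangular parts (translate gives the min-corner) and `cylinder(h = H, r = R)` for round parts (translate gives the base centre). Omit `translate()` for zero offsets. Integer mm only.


translate([409, 542, 0]) cylinder(h = 3440, r = 230);


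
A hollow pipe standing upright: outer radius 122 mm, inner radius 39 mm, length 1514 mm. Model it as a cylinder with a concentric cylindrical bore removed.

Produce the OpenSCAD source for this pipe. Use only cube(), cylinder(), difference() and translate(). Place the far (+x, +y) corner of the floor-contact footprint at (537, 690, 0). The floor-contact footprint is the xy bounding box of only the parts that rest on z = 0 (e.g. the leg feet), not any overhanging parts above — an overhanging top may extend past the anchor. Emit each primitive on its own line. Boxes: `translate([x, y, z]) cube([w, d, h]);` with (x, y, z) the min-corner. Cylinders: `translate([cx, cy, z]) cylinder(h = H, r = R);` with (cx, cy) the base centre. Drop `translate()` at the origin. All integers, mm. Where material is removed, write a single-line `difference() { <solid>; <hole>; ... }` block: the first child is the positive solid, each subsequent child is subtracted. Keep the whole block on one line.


difference() { translate([415, 568, 0]) cylinder(h = 1514, r = 122); translate([415, 568, 0]) cylinder(h = 1514, r = 39); }


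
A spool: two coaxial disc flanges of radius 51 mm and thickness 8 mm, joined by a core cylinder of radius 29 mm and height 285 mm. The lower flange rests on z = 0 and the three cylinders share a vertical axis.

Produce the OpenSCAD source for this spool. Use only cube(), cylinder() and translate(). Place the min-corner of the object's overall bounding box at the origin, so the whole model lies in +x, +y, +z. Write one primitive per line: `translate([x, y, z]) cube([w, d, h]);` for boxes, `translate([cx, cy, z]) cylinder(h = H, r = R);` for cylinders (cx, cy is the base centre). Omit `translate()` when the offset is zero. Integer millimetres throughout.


translate([51, 51, 0]) cylinder(h = 8, r = 51);
translate([51, 51, 8]) cylinder(h = 285, r = 29);
translate([51, 51, 293]) cylinder(h = 8, r = 51);


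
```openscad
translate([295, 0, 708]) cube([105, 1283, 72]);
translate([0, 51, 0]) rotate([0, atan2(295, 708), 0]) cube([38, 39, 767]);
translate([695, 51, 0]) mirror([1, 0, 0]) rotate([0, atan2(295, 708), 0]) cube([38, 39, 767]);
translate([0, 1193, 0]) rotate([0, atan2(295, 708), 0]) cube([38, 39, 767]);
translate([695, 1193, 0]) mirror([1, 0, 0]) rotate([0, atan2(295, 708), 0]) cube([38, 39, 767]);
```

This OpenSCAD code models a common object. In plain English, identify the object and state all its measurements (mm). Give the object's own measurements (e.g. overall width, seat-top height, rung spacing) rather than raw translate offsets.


A sawhorse. A 105×1283×72 mm beam (x, y, z) sits on two A-frame leg pairs. Each pair is two raked legs of 38×39 mm section (39 mm along y) splaying symmetrically in x. Each leg rises 708 mm vertically over 295 mm of horizontal reach and is 767 mm long along its own axis. Every leg's outer bottom edge rests on the floor and its outer top edge meets a bottom edge of the beam — the left legs (tilting toward +x) meet the beam's −x bottom edge, the right legs (their mirror images, tilting toward −x) meet its +x bottom edge — so the leg tops tuck under the beam, the beam's underside is 708 mm above the floor, and the feet are 695 mm apart outside-to-outside with the beam centred between them. The two leg pairs are set in 51 mm from either end of the beam.


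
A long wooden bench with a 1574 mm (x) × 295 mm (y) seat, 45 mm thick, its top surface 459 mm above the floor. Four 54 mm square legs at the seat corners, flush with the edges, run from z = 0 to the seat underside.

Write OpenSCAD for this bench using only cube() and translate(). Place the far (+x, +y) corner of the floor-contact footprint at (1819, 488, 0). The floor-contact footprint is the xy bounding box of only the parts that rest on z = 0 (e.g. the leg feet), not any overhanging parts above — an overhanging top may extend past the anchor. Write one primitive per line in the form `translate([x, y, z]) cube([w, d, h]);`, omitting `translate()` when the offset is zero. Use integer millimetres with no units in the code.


translate([245, 193, 414]) cube([1574, 295, 45]);
translate([245, 193, 0]) cube([54, 54, 414]);
translate([245, 434, 0]) cube([54, 54, 414]);
translate([1765, 193, 0]) cube([54, 54, 414]);
translate([1765, 434, 0]) cube([54, 54, 414]);


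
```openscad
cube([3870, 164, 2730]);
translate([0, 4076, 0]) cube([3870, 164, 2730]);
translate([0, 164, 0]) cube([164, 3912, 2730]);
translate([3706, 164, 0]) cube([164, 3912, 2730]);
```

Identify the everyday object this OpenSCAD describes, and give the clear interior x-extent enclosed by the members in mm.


A house (or room) frame. The interior width is 3542 mm.

Four 2730 mm walls enclosing a rectangle with no floor or roof — a room or house frame. Outside width is 3870 mm and wall thickness is 164 mm, so the interior width is 3870 − 2 × 164 = 3542 mm.


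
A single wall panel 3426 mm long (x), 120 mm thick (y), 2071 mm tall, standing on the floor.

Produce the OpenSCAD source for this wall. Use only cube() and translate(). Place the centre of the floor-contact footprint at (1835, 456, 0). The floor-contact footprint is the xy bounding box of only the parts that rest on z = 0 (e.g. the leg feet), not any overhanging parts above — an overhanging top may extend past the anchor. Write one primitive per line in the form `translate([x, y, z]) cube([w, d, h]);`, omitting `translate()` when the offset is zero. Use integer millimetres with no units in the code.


translate([122, 396, 0]) cube([3426, 120, 2071]);


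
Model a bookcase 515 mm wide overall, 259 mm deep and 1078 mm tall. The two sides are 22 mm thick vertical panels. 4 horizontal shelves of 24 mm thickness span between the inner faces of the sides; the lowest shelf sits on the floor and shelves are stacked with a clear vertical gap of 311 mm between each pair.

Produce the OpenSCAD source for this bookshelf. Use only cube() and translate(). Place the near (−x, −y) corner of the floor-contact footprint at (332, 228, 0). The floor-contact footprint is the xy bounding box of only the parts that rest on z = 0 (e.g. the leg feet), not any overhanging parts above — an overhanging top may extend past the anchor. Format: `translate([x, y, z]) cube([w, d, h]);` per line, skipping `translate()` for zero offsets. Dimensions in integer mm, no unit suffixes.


translate([332, 228, 0]) cube([22, 259, 1078]);
translate([825, 228, 0]) cube([22, 259, 1078]);
translate([354, 228, 0]) cube([471, 259, 24]);
translate([354, 228, 335]) cube([471, 259, 24]);
translate([354, 228, 670]) cube([471, 259, 24]);
translate([354, 228, 1005]) cube([471, 259, 24]);


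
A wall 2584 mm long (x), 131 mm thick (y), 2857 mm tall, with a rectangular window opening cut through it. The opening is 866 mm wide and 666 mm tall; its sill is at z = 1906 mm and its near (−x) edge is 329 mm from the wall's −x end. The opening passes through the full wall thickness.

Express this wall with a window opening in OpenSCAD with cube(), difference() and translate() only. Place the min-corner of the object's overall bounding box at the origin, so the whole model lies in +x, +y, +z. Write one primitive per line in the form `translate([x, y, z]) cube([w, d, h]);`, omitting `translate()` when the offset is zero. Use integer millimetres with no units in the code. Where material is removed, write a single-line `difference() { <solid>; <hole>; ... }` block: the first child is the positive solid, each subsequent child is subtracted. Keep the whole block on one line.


difference() { cube([2584, 131, 2857]); translate([329, 0, 1906]) cube([866, 131, 666]); }


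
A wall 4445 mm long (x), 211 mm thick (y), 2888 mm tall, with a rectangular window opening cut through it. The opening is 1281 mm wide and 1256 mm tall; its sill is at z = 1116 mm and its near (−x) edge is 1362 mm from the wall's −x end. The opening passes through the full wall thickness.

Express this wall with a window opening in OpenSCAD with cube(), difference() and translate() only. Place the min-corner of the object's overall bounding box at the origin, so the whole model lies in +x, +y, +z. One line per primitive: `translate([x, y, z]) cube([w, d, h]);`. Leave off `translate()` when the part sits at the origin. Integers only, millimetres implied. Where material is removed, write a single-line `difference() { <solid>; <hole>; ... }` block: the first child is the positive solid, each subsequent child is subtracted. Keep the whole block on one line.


difference() { cube([4445, 211, 2888]); translate([1362, 0, 1116]) cube([1281, 211, 1256]); }


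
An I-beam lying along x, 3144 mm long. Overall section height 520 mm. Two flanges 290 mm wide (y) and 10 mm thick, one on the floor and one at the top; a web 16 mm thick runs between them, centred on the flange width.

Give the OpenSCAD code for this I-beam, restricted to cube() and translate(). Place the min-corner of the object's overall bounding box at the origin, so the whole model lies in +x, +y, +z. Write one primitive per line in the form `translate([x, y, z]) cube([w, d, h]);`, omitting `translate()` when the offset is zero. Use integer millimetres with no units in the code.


cube([3144, 290, 10]);
translate([0, 137, 10]) cube([3144, 16, 500]);
translate([0, 0, 510]) cube([3144, 290, 10]);


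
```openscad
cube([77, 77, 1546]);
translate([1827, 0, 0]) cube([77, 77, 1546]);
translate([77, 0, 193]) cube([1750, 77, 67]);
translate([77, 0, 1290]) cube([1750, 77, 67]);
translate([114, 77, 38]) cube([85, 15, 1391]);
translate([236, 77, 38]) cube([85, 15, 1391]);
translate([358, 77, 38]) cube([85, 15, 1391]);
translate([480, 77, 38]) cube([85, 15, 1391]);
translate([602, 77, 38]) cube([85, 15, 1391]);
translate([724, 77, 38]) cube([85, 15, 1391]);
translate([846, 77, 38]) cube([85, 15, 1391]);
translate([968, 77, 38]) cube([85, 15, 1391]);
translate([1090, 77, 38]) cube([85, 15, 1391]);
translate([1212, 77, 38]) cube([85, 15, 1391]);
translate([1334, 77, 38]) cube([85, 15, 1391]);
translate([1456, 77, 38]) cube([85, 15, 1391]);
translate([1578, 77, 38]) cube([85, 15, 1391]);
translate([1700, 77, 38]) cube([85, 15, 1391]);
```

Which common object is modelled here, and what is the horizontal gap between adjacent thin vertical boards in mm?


A fence section. The picket gap is 37 mm.

Two posts, two rails, 14 pickets — a fence section. Span 1750 mm holds 14 pickets of 85 mm with 15 equal gaps: ⌊(1750 − 14·85) / 15⌋ = 37 mm.


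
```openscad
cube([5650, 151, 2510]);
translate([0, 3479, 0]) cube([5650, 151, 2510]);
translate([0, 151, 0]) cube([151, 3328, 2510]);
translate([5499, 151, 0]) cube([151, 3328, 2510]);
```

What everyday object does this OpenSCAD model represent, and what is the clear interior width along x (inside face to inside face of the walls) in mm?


A house (or room) frame. The interior width is 5348 mm.

Four 2510 mm walls enclosing a rectangle with no floor or roof — a room or house frame. Outside width is 5650 mm and wall thickness is 151 mm, so the interior width is 5650 − 2 × 151 = 5348 mm.


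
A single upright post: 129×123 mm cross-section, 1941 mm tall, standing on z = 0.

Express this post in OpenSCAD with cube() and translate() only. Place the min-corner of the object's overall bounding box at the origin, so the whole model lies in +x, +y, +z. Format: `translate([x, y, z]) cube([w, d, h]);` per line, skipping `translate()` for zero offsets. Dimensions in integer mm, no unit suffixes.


cube([129, 123, 1941]);


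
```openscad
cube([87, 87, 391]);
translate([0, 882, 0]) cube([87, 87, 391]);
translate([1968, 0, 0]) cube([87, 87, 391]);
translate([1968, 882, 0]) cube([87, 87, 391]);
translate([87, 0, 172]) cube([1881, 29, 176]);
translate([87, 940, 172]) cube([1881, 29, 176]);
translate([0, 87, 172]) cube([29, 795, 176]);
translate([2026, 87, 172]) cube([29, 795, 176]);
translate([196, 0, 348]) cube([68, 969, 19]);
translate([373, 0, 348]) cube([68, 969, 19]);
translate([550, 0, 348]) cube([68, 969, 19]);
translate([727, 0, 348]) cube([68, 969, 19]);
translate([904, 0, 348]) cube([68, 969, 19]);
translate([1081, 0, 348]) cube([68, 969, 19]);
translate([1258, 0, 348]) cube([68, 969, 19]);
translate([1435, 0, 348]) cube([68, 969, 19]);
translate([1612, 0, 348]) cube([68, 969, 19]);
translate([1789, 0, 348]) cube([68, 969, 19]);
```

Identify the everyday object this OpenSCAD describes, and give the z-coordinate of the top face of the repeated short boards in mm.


A bed frame. The slat-top height is 367 mm.

Four posts, four rails, and a row of slats — a bed frame. Slats sit on the rails at z = 172 + 176 = 348; with slat thickness 19, the top is 367 mm.


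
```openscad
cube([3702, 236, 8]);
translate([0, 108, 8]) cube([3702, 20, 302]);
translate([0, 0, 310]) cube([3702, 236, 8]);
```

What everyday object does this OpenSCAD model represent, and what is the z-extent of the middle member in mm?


An I-beam. The web height is 302 mm.

Two wide flanges with a thin centred web — an I-beam. Overall 318 mm minus two 8 mm flanges gives a web of 318 − 2·8 = 302 mm.


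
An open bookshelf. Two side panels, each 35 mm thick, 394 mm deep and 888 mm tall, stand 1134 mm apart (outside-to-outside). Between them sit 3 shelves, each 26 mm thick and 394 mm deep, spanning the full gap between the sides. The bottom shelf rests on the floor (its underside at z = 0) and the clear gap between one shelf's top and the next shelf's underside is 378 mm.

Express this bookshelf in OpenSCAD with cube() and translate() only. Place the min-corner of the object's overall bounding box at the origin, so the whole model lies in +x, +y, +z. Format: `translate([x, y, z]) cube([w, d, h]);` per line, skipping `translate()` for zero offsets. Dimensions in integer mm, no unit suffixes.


cube([35, 394, 888]);
translate([1099, 0, 0]) cube([35, 394, 888]);
translate([35, 0, 0]) cube([1064, 394, 26]);
translate([35, 0, 404]) cube([1064, 394, 26]);
translate([35, 0, 808]) cube([1064, 394, 26]);


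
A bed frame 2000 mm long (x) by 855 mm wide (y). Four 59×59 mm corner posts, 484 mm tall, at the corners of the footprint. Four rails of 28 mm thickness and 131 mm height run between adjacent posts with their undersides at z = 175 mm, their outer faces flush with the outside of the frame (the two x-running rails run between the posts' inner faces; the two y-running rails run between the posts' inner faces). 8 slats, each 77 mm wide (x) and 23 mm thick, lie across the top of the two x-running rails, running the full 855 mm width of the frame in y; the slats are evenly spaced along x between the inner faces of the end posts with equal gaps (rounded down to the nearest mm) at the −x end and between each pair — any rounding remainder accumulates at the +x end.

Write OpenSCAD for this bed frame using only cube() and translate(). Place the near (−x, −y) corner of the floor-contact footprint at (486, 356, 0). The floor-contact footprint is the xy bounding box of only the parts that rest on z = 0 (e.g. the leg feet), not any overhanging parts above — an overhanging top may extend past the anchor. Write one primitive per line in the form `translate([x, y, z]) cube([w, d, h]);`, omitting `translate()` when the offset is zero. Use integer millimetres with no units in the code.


translate([486, 356, 0]) cube([59, 59, 484]);
translate([486, 1152, 0]) cube([59, 59, 484]);
translate([2427, 356, 0]) cube([59, 59, 484]);
translate([2427, 1152, 0]) cube([59, 59, 484]);
translate([545, 356, 175]) cube([1882, 28, 131]);
translate([545, 1183, 175]) cube([1882, 28, 131]);
translate([486, 415, 175]) cube([28, 737, 131]);
translate([2458, 415, 175]) cube([28, 737, 131]);
translate([685, 356, 306]) cube([77, 855, 23]);
translate([902, 356, 306]) cube([77, 855, 23]);
translate([1119, 356, 306]) cube([77, 855, 23]);
translate([1336, 356, 306]) cube([77, 855, 23]);
translate([1553, 356, 306]) cube([77, 855, 23]);
translate([1770, 356, 306]) cube([77, 855, 23]);
translate([1987, 356, 306]) cube([77, 855, 23]);
translate([2204, 356, 306]) cube([77, 855, 23]);


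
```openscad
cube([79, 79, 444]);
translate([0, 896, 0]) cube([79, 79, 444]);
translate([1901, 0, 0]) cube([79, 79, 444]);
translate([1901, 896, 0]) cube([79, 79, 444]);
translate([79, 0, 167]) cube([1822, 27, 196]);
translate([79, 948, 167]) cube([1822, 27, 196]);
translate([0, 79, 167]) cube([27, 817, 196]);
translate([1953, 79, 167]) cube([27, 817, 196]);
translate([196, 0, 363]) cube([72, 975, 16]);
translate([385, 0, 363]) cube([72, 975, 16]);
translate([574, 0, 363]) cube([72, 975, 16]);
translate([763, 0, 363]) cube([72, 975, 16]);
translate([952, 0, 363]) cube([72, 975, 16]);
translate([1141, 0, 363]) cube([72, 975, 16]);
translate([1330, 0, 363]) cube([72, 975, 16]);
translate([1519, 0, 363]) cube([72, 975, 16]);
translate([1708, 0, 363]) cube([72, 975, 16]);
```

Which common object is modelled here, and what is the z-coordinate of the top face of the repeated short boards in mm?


A bed frame. The slat-top height is 379 mm.

Four posts, four rails, and a row of slats — a bed frame. Slats sit on the rails at z = 167 + 196 = 363; with slat thickness 16, the top is 379 mm.


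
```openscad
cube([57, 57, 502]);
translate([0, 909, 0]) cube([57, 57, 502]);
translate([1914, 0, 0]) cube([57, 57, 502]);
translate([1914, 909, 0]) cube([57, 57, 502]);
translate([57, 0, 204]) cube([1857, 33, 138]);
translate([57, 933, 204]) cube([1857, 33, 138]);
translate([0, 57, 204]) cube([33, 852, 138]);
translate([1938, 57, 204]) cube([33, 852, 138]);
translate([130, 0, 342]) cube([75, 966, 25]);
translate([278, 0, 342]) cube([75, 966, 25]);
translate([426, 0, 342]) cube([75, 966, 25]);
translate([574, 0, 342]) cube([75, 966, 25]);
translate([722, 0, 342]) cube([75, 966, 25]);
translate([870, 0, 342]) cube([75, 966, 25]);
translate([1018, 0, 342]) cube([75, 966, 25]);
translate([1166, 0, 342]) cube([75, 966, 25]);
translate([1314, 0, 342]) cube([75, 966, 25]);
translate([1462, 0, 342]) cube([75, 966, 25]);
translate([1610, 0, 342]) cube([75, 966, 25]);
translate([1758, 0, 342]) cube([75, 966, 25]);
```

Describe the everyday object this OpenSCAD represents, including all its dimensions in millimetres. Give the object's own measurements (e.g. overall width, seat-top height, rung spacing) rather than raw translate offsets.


A bed frame 1971 mm long (x) by 966 mm wide (y). Four 57×57 mm corner posts, 502 mm tall, at the corners of the footprint. Four rails of 33 mm thickness and 138 mm height run between adjacent posts with their undersides at z = 204 mm, their outer faces flush with the outside of the frame (the two x-running rails run between the posts' inner faces; the two y-running rails run between the posts' inner faces). 12 slats, each 75 mm wide (x) and 25 mm thick, lie across the top of the two x-running rails, running the full 966 mm width of the frame in y; along x they sit between the end posts with a 73 mm gap after the −x posts and between neighbouring slats, leaving 81 mm before the +x posts.


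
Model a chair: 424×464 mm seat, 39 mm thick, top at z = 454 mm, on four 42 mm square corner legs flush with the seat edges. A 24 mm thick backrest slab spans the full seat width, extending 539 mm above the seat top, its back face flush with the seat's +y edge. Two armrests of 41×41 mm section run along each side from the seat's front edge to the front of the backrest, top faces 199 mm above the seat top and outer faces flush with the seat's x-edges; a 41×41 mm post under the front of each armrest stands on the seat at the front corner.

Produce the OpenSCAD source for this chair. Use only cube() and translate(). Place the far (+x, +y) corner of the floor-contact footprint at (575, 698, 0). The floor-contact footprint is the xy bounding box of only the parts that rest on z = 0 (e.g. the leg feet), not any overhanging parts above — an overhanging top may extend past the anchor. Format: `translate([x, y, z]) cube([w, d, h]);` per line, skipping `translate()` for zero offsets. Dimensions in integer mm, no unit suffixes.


translate([151, 234, 415]) cube([424, 464, 39]);
translate([151, 234, 0]) cube([42, 42, 415]);
translate([533, 234, 0]) cube([42, 42, 415]);
translate([151, 656, 0]) cube([42, 42, 415]);
translate([533, 656, 0]) cube([42, 42, 415]);
translate([151, 674, 454]) cube([424, 24, 539]);
translate([151, 234, 612]) cube([41, 440, 41]);
translate([534, 234, 612]) cube([41, 440, 41]);
translate([151, 234, 454]) cube([41, 41, 158]);
translate([534, 234, 454]) cube([41, 41, 158]);


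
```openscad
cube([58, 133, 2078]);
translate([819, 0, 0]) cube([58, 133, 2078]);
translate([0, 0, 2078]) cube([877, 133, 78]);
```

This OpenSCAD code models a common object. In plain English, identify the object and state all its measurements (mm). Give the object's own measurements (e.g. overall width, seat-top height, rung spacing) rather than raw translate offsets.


A door frame. The clear opening is 761 mm wide and 2078 mm high. Two 58 mm wide jambs, 133 mm deep, stand either side of the opening from the floor to the top of the opening. A 78 mm thick head sits across the top of both jambs, spanning the full outside width of the frame.


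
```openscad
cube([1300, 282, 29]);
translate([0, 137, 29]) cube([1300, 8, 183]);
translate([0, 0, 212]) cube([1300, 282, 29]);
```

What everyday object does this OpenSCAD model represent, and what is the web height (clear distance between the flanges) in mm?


An I-beam. The web height is 183 mm.

Two wide flanges with a thin centred web — an I-beam. Overall 241 mm minus two 29 mm flanges gives a web of 241 − 2·29 = 183 mm.


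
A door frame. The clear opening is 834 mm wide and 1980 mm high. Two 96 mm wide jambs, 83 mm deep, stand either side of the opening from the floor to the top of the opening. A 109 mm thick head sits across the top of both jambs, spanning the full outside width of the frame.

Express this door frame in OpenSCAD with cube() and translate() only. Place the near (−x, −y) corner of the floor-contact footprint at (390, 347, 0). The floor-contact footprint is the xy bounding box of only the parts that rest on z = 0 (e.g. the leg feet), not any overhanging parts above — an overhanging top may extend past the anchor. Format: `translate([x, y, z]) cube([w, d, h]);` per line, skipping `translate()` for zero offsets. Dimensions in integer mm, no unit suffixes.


translate([390, 347, 0]) cube([96, 83, 1980]);
translate([1320, 347, 0]) cube([96, 83, 1980]);
translate([390, 347, 1980]) cube([1026, 83, 109]);


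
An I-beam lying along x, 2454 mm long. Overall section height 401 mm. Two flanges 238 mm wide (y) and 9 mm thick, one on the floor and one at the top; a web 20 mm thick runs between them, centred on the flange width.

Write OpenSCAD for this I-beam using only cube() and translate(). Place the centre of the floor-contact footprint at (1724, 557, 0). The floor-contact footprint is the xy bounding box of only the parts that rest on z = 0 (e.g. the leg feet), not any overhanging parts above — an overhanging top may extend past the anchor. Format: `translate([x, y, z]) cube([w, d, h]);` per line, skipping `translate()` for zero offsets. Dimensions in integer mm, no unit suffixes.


translate([497, 438, 0]) cube([2454, 238, 9]);
translate([497, 547, 9]) cube([2454, 20, 383]);
translate([497, 438, 392]) cube([2454, 238, 9]);


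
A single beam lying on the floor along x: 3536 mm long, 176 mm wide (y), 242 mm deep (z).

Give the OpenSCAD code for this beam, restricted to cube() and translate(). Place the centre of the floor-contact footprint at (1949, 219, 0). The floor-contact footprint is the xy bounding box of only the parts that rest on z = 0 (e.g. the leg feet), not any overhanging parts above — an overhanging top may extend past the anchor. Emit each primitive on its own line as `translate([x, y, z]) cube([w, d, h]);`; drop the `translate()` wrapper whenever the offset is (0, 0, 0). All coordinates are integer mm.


translate([181, 131, 0]) cube([3536, 176, 242]);


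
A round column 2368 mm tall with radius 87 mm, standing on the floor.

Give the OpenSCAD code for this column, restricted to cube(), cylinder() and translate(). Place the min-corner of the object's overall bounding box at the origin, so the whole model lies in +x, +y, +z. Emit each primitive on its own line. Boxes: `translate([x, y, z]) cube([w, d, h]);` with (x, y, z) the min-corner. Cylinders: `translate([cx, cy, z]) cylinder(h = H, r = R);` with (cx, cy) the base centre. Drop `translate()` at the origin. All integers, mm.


translate([87, 87, 0]) cylinder(h = 2368, r = 87);


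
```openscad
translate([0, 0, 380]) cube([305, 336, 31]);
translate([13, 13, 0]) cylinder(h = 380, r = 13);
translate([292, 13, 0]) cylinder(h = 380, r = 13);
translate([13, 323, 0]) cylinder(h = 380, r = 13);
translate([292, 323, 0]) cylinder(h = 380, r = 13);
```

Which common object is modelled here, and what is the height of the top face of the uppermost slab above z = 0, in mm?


A stool. The seat height is 411 mm.

A 305×336×31 slab at z = 380 on four corner cylinders — a stool. The seat top is 380 + 31 = 411 mm.


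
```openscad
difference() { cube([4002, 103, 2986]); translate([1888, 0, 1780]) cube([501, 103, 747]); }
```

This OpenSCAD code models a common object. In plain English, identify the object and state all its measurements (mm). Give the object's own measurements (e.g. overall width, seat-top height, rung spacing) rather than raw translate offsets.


A wall 4002 mm long (x), 103 mm thick (y), 2986 mm tall, with a rectangular window opening cut through it. The opening is 501 mm wide and 747 mm tall; its sill is at z = 1780 mm and its near (−x) edge is 1888 mm from the wall's −x end. The opening passes through the full wall thickness.


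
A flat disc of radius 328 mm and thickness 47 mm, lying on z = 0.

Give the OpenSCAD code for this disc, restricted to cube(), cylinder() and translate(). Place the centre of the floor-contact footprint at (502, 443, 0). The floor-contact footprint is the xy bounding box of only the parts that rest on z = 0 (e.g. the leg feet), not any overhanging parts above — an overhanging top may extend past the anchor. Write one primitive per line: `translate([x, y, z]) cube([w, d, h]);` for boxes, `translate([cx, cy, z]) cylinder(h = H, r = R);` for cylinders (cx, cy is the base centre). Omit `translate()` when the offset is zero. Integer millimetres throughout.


translate([502, 443, 0]) cylinder(h = 47, r = 328);
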